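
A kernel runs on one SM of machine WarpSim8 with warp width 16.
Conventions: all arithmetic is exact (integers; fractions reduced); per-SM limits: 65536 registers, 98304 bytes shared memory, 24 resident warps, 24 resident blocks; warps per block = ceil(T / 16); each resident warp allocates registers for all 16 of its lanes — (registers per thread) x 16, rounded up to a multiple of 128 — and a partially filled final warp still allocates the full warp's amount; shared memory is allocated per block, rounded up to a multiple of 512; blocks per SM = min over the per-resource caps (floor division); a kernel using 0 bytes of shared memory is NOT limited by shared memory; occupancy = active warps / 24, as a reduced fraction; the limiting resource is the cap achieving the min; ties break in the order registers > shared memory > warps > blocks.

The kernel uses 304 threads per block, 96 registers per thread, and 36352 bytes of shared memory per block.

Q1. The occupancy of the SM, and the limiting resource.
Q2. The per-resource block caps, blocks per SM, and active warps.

Answer: occupancy 19/24, limited by warps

registers: 2 blocks
shared memory: 2 blocks
warps: 1 block
blocks: 24 blocks

Answer: 1 block, 19 active warps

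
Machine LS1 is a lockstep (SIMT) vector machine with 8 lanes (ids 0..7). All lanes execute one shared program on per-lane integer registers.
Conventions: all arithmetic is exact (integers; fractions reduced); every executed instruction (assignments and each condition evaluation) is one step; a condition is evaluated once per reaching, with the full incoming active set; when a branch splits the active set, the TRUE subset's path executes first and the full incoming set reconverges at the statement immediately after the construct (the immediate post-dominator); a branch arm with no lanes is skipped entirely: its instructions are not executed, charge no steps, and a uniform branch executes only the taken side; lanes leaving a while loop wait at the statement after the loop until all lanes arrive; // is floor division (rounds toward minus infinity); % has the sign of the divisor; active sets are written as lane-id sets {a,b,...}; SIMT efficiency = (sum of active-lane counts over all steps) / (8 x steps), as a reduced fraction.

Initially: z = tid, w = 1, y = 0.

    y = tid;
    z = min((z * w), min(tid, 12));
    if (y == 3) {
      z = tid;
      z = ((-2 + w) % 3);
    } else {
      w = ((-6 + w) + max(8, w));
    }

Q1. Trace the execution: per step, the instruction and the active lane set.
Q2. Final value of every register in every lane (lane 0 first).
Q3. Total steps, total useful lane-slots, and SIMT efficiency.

step 0: y <- tid                     {0,1,2,3,4,5,6,7}
step 1: z <- min((z * w), min(tid, 12)) {0,1,2,3,4,5,6,7}
step 2: eval (y == 3)                {0,1,2,3,4,5,6,7}
step 3: z <- tid                     {3}
step 4: z <- ((-2 + w) % 3)          {3}
step 5: w <- ((-6 + w) + max(8, w))  {0,1,2,4,5,6,7}

Answer: 6 steps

z: 0,1,2,2,4,5,6,7
w: 3,3,3,1,3,3,3,3
y: 0,1,2,3,4,5,6,7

steps = 6; useful = 33; efficiency = 33/48 = 11/16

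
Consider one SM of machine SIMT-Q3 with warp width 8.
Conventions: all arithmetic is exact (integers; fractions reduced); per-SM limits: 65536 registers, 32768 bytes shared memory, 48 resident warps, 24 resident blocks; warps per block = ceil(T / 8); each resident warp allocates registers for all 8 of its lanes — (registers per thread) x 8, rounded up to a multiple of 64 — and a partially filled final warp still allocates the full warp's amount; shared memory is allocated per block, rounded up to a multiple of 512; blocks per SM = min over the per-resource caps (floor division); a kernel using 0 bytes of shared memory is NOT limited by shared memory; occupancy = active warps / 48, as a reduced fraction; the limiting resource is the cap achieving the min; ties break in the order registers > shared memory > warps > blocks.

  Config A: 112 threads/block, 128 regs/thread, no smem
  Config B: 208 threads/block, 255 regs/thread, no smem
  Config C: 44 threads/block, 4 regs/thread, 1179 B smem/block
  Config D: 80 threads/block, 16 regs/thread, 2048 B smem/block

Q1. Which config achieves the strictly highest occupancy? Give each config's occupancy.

occupancies: A 7/8, B 13/24, C 1, D 5/6

Answer: C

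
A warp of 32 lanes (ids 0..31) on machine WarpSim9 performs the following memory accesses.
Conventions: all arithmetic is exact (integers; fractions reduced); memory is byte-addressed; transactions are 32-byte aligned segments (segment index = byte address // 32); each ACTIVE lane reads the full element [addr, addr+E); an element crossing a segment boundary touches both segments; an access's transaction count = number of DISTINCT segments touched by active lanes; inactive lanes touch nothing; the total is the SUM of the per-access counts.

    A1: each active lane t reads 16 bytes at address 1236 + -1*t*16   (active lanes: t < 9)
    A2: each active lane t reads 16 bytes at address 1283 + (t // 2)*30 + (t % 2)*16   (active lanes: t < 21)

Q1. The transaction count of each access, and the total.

A1: 6 transactions
A2: 10 transactions

Answer: 6,10; total 16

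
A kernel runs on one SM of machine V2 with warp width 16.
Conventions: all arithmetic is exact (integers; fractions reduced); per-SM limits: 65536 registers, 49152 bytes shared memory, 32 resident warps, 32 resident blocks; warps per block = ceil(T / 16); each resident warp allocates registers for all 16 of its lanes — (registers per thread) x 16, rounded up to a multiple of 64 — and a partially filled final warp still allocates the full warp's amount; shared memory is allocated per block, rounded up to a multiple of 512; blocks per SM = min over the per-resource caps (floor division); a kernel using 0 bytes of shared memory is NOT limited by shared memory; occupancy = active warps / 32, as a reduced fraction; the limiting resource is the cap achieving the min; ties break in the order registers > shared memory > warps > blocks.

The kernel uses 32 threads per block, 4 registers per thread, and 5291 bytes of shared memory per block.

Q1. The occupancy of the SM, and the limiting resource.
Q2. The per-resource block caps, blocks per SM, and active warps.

Answer: occupancy 1/2, limited by shared memory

registers: 512 blocks
shared memory: 8 blocks
warps: 16 blocks
blocks: 32 blocks

Answer: 8 blocks, 16 active warps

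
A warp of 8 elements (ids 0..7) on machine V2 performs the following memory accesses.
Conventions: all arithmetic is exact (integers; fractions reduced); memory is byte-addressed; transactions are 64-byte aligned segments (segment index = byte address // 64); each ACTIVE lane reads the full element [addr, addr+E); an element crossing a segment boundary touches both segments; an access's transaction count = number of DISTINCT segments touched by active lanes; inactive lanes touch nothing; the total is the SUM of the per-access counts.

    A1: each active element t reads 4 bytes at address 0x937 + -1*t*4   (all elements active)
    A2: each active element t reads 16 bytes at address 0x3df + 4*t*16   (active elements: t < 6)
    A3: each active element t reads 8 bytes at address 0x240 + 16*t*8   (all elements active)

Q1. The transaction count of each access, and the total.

A1: 1 transaction
A2: 6 transactions
A3: 8 transactions

Answer: 1,6,8; total 15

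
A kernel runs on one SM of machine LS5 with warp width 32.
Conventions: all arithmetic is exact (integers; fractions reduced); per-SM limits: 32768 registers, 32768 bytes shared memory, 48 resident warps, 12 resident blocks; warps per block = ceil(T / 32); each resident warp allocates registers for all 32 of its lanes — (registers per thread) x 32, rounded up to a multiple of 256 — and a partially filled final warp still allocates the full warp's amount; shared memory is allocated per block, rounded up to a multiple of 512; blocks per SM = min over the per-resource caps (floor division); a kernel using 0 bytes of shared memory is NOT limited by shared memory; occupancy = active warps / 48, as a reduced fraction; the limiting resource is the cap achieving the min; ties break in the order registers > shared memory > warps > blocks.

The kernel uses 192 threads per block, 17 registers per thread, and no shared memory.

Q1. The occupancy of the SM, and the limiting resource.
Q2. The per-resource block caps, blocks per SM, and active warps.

Answer: occupancy 7/8, limited by registers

registers: 7 blocks
shared memory: no limit (kernel uses none)
warps: 8 blocks
blocks: 12 blocks

Answer: 7 blocks, 42 active warps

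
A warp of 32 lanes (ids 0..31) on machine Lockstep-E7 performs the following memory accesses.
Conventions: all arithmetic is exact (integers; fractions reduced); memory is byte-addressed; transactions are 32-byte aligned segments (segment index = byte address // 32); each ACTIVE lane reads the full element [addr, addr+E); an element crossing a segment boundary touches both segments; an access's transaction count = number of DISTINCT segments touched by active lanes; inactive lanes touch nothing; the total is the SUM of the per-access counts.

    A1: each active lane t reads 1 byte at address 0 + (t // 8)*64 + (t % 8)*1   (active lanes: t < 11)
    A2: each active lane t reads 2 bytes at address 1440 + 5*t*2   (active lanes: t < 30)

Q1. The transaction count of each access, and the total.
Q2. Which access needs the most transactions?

A1: 2 transactions
A2: 10 transactions

Answer: 2,10; total 12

Answer: A2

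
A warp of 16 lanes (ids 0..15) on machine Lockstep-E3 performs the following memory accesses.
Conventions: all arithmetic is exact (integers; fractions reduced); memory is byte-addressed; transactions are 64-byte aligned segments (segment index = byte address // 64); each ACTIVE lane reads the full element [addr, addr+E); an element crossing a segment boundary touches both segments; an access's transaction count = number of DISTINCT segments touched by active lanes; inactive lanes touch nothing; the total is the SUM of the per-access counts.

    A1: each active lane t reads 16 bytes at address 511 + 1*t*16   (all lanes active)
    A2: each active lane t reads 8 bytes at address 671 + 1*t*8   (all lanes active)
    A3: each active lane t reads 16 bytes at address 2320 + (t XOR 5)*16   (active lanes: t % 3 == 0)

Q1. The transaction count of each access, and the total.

A1: 5 transactions
A2: 3 transactions
A3: 3 transactions

Answer: 5,3,3; total 11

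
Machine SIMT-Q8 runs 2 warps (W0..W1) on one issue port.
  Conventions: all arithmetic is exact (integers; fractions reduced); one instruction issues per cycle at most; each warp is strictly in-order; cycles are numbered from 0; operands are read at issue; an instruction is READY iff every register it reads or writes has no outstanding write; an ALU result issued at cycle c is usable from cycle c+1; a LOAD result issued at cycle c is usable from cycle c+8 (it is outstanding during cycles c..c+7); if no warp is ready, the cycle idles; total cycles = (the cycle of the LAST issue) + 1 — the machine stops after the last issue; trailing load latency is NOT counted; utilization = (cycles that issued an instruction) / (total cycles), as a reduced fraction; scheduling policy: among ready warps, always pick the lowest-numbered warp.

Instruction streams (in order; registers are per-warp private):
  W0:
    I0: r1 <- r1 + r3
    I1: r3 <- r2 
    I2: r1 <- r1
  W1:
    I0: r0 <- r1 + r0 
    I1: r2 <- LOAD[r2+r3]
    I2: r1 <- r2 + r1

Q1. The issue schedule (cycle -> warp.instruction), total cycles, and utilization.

cycle 0: W0.I0
cycle 1: W0.I1
cycle 2: W0.I2
cycle 3: W1.I0
cycle 4: W1.I1
cycle 5: idle
cycle 6: idle
cycle 7: idle
cycle 8: idle
cycle 9: idle
cycle 10: idle
cycle 11: idle
cycle 12: W1.I2

Answer: 13 cycles, utilization 6/13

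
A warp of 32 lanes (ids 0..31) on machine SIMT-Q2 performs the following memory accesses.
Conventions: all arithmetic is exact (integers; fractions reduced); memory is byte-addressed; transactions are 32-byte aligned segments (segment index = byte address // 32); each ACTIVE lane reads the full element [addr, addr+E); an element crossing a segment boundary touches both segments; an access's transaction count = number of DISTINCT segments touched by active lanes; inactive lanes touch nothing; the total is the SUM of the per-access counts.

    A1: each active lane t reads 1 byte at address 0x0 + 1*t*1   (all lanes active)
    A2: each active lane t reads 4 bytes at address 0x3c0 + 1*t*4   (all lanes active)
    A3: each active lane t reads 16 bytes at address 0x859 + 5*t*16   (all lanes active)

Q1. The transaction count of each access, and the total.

A1: 1 transaction
A2: 4 transactions
A3: 48 transactions

Answer: 1,4,48; total 53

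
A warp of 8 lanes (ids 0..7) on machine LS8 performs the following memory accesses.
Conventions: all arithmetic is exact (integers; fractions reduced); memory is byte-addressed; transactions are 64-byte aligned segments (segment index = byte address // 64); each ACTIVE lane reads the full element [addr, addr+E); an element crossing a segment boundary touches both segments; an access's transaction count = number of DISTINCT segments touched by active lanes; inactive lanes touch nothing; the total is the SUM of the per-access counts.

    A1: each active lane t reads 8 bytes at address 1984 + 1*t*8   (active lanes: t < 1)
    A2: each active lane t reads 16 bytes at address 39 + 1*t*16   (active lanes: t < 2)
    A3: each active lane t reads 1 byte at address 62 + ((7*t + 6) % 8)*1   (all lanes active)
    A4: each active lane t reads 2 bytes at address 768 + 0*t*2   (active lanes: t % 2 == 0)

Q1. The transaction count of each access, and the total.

A1: 1 transaction
A2: 2 transactions
A3: 2 transactions
A4: 1 transaction

Answer: 1,2,2,1; total 6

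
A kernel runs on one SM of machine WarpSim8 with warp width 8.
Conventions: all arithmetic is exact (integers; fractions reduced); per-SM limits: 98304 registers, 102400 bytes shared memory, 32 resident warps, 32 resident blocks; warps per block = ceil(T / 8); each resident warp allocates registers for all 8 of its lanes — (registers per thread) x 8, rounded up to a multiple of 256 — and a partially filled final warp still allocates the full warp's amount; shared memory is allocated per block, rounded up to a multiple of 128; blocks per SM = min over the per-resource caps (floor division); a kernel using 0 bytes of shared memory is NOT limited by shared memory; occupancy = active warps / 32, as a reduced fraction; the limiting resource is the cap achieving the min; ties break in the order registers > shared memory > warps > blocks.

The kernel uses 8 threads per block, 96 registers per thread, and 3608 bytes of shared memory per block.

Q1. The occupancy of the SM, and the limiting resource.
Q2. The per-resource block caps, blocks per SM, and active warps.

Answer: occupancy 27/32, limited by shared memory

registers: 128 blocks
shared memory: 27 blocks
warps: 32 blocks
blocks: 32 blocks

Answer: 27 blocks, 27 active warps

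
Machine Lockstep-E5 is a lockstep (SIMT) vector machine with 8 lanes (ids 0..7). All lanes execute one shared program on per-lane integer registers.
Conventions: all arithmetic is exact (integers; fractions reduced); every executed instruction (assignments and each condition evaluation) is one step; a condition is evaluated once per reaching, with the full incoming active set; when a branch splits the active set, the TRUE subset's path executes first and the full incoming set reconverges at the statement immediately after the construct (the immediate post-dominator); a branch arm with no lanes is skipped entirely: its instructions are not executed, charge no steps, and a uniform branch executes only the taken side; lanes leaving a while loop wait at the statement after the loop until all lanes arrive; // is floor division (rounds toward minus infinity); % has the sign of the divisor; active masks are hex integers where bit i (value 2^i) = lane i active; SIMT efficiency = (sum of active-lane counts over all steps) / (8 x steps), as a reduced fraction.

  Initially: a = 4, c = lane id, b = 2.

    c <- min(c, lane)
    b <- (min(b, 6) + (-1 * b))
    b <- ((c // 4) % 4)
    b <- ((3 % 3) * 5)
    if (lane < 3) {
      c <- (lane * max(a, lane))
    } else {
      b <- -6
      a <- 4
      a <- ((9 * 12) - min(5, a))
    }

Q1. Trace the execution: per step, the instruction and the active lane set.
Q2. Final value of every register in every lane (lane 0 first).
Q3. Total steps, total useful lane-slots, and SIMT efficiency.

step 0: c <- min(c, lane)            0xff
step 1: b <- (min(b, 6) + (-1 * b))  0xff
step 2: b <- ((c // 4) % 4)          0xff
step 3: b <- ((3 % 3) * 5)           0xff
step 4: eval (lane < 3)              0xff
step 5: c <- (lane * max(a, lane))   0x07
step 6: b <- -6                      0xf8
step 7: a <- 4                       0xf8
step 8: a <- ((9 * 12) - min(5, a))  0xf8

Answer: 9 steps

a: 4,4,4,104,104,104,104,104
c: 0,4,8,3,4,5,6,7
b: 0,0,0,-6,-6,-6,-6,-6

steps = 9; useful = 58; efficiency = 58/72 = 29/36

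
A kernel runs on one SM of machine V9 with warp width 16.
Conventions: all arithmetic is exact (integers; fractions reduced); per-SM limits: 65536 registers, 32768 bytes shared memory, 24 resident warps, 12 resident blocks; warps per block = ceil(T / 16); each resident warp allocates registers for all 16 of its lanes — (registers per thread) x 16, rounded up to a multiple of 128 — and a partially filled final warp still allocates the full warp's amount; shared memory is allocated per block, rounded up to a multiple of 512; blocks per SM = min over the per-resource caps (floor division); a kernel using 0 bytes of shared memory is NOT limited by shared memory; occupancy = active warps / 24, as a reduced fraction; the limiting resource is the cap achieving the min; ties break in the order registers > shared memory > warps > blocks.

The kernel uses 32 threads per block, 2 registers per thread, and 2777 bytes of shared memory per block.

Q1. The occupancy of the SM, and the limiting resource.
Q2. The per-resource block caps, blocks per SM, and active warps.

Answer: occupancy 5/6, limited by shared memory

registers: 256 blocks
shared memory: 10 blocks
warps: 12 blocks
blocks: 12 blocks

Answer: 10 blocks, 20 active warps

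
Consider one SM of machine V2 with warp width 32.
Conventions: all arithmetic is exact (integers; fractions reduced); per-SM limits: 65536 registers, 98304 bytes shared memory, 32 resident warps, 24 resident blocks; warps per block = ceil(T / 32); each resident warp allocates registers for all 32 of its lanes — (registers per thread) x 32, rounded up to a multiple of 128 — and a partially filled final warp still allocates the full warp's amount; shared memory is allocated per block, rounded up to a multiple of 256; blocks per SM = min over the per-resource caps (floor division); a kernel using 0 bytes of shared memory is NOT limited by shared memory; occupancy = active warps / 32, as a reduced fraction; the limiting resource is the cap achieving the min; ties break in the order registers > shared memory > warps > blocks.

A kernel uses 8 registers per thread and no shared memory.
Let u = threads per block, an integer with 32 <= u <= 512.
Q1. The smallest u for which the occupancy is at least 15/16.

Answer: u = 33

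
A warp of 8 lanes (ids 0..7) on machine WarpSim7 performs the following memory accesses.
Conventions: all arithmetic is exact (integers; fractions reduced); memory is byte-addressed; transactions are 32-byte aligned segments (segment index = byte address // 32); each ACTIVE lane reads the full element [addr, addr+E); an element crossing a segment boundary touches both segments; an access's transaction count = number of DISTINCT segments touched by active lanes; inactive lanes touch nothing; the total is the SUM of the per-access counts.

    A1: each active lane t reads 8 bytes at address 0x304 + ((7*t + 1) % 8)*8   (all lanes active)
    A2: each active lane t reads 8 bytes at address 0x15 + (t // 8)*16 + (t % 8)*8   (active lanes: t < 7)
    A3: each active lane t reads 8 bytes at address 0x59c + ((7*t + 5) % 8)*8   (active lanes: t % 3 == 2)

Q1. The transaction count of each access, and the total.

A1: 3 transactions
A2: 3 transactions
A3: 2 transactions

Answer: 3,3,2; total 8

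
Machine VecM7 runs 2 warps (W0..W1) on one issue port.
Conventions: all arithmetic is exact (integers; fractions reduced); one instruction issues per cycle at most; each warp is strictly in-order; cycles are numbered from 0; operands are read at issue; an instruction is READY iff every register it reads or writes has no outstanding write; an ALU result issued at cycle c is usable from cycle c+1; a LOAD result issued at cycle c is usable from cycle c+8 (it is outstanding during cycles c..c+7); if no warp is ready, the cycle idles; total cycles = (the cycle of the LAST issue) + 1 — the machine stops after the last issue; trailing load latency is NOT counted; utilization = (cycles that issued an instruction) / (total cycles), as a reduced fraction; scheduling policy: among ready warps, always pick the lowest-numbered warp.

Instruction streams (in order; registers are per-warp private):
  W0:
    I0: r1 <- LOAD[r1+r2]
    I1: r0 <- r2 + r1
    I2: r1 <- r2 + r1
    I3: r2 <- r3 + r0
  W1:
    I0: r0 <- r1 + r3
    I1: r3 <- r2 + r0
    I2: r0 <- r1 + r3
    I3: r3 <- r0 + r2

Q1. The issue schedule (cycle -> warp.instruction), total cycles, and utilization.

cycle 0: W0.I0
cycle 1: W1.I0
cycle 2: W1.I1
cycle 3: W1.I2
cycle 4: W1.I3
cycle 5: idle
cycle 6: idle
cycle 7: idle
cycle 8: W0.I1
cycle 9: W0.I2
cycle 10: W0.I3

Answer: 11 cycles, utilization 8/11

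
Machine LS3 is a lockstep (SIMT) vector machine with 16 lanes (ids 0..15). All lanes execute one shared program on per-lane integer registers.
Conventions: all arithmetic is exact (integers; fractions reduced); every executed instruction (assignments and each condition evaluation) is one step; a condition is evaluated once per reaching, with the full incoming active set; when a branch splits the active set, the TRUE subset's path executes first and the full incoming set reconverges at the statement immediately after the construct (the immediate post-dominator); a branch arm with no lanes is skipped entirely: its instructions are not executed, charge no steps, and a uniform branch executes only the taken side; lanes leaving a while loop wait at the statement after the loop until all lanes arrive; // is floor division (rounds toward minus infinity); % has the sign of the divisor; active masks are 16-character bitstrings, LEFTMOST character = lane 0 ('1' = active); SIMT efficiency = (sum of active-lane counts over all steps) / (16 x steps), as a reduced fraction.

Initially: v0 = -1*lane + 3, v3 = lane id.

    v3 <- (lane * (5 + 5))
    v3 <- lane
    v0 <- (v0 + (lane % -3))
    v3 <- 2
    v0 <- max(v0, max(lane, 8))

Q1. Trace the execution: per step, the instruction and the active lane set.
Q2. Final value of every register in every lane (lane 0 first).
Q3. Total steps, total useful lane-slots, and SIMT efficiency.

step 0: v3 <- (lane * (5 + 5))       1111111111111111
step 1: v3 <- lane                   1111111111111111
step 2: v0 <- (v0 + (lane % -3))     1111111111111111
step 3: v3 <- 2                      1111111111111111
step 4: v0 <- max(v0, max(lane, 8))  1111111111111111

Answer: 5 steps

v0: 8,8,8,8,8,8,8,8,8,9,10,11,12,13,14,15
v3: 2,2,2,2,2,2,2,2,2,2,2,2,2,2,2,2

steps = 5; useful = 80; efficiency = 80/80 = 1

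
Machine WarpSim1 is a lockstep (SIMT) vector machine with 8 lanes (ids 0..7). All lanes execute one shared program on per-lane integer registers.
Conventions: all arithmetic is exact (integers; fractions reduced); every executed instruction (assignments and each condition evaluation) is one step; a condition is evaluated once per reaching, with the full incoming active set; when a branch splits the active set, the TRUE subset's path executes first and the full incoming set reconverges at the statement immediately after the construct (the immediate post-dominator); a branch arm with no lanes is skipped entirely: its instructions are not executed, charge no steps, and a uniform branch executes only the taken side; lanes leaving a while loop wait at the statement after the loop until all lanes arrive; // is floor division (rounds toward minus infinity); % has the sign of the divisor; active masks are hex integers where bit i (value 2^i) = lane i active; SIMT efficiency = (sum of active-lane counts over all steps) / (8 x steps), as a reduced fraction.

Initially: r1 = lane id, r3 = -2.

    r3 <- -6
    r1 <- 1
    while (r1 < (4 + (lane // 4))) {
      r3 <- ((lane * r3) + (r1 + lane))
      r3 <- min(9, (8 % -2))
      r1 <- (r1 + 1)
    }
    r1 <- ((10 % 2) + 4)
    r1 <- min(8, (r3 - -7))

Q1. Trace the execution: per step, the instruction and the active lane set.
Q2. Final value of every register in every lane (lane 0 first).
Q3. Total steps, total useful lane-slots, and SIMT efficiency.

step 0: r3 <- -6                     0xff
step 1: r1 <- 1                      0xff
step 2: eval (r1 < (4 + (lane // 4))) 0xff
step 3: r3 <- ((lane * r3) + (r1 + lane)) 0xff
step 4: r3 <- min(9, (8 % -2))       0xff
step 5: r1 <- (r1 + 1)               0xff
step 6: eval (r1 < (4 + (lane // 4))) 0xff
step 7: r3 <- ((lane * r3) + (r1 + lane)) 0xff
step 8: r3 <- min(9, (8 % -2))       0xff
step 9: r1 <- (r1 + 1)               0xff
step 10: eval (r1 < (4 + (lane // 4))) 0xff
step 11: r3 <- ((lane * r3) + (r1 + lane)) 0xff
step 12: r3 <- min(9, (8 % -2))       0xff
step 13: r1 <- (r1 + 1)               0xff
step 14: eval (r1 < (4 + (lane // 4))) 0xff
step 15: r3 <- ((lane * r3) + (r1 + lane)) 0xf0
step 16: r3 <- min(9, (8 % -2))       0xf0
step 17: r1 <- (r1 + 1)               0xf0
step 18: eval (r1 < (4 + (lane // 4))) 0xf0
step 19: r1 <- ((10 % 2) + 4)         0xff
step 20: r1 <- min(8, (r3 - -7))      0xff

Answer: 21 steps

r1: 7,7,7,7,7,7,7,7
r3: 0,0,0,0,0,0,0,0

steps = 21; useful = 152; efficiency = 152/168 = 19/21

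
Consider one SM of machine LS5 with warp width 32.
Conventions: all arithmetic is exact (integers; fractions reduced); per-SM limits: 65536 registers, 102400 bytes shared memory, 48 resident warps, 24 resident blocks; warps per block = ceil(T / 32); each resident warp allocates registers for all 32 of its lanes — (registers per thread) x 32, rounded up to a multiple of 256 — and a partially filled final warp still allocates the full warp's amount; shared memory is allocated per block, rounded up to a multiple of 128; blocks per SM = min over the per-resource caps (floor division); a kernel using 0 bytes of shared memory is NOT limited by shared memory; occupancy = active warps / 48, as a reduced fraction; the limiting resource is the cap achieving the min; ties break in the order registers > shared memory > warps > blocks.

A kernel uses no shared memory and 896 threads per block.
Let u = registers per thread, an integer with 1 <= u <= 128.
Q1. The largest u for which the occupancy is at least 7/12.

Answer: u = 72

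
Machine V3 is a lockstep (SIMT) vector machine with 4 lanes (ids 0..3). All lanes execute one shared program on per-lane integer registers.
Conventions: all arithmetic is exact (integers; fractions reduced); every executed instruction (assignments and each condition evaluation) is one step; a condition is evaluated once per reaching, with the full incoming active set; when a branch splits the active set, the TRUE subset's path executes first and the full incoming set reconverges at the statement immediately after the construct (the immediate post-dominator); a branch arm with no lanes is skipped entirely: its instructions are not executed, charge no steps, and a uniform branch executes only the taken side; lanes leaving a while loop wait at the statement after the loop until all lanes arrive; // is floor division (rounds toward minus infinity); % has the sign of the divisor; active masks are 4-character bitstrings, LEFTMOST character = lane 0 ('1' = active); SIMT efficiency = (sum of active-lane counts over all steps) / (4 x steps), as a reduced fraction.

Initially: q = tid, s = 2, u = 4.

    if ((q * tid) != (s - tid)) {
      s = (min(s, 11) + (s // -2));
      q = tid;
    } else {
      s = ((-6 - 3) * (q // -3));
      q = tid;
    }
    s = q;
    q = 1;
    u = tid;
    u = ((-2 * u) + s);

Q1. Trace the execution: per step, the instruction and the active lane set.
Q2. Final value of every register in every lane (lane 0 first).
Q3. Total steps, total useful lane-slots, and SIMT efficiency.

step 0: eval ((q * tid) != (s - tid)) 1111
step 1: s <- (min(s, 11) + (s // -2)) 1011
step 2: q <- tid                     1011
step 3: s <- ((-6 - 3) * (q // -3))  0100
step 4: q <- tid                     0100
step 5: s <- q                       1111
step 6: q <- 1                       1111
step 7: u <- tid                     1111
step 8: u <- ((-2 * u) + s)          1111

Answer: 9 steps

q: 1,1,1,1
s: 0,1,2,3
u: 0,-1,-2,-3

steps = 9; useful = 28; efficiency = 28/36 = 7/9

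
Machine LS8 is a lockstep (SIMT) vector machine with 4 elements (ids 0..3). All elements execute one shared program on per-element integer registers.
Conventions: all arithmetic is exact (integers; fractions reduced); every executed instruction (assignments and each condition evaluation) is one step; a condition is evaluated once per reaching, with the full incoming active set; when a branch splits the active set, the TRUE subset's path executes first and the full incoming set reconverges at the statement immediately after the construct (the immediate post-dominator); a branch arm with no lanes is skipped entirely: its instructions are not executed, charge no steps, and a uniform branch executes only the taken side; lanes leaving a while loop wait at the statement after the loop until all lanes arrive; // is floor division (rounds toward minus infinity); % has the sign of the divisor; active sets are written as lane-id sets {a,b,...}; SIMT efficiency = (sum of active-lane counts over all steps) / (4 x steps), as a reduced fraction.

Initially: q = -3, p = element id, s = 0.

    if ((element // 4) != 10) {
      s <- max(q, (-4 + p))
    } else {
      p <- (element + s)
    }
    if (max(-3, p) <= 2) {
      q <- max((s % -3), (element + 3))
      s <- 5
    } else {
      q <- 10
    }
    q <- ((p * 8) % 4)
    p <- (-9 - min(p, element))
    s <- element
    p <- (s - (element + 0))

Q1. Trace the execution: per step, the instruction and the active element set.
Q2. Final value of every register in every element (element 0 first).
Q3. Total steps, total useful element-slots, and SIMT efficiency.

step 0: eval ((element // 4) != 10)  {0,1,2,3}
step 1: s <- max(q, (-4 + p))        {0,1,2,3}
step 2: eval (max(-3, p) <= 2)       {0,1,2,3}
step 3: q <- max((s % -3), (element + 3)) {0,1,2}
step 4: s <- 5                       {0,1,2}
step 5: q <- 10                      {3}
step 6: q <- ((p * 8) % 4)           {0,1,2,3}
step 7: p <- (-9 - min(p, element))  {0,1,2,3}
step 8: s <- element                 {0,1,2,3}
step 9: p <- (s - (element + 0))     {0,1,2,3}

Answer: 10 steps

q: 0,0,0,0
p: 0,0,0,0
s: 0,1,2,3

steps = 10; useful = 35; efficiency = 35/40 = 7/8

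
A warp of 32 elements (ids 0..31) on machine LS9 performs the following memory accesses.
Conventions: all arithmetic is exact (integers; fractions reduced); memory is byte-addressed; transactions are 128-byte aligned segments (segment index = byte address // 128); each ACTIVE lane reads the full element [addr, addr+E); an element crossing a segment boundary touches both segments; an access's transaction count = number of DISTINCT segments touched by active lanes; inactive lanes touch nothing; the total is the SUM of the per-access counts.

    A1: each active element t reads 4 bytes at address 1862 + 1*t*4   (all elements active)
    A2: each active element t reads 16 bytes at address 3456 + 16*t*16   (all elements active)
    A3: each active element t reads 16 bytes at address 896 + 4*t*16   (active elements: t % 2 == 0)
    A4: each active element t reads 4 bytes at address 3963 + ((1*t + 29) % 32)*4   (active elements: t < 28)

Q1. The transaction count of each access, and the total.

A1: 2 transactions
A2: 32 transactions
A3: 16 transactions
A4: 2 transactions

Answer: 2,32,16,2; total 52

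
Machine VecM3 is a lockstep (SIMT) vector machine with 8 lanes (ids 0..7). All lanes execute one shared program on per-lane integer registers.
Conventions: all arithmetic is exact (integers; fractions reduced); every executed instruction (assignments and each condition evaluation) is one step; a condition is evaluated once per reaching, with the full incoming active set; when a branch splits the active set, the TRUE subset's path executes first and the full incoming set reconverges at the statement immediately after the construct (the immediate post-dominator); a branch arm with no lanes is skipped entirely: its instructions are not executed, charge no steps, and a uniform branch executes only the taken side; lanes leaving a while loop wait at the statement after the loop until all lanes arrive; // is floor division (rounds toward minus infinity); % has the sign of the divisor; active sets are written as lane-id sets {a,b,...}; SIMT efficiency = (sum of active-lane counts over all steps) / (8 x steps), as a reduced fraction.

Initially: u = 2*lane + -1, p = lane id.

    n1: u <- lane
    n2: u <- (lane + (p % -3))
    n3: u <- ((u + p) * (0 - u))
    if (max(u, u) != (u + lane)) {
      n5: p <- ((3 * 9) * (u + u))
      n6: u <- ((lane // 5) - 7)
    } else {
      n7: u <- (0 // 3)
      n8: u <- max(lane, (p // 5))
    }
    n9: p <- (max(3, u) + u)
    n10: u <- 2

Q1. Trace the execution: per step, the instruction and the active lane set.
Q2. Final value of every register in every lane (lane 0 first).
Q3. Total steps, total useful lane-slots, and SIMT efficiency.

step 0: u <- lane                    {0,1,2,3,4,5,6,7}
step 1: u <- (lane + (p % -3))       {0,1,2,3,4,5,6,7}
step 2: u <- ((u + p) * (0 - u))     {0,1,2,3,4,5,6,7}
step 3: eval (max(u, u) != (u + lane)) {0,1,2,3,4,5,6,7}
step 4: p <- ((3 * 9) * (u + u))     {1,2,3,4,5,6,7}
step 5: u <- ((lane // 5) - 7)       {1,2,3,4,5,6,7}
step 6: u <- (0 // 3)                {0}
step 7: u <- max(lane, (p // 5))     {0}
step 8: p <- (max(3, u) + u)         {0,1,2,3,4,5,6,7}
step 9: u <- 2                       {0,1,2,3,4,5,6,7}

Answer: 10 steps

u: 2,2,2,2,2,2,2,2
p: 3,-4,-4,-4,-4,-3,-3,-3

steps = 10; useful = 64; efficiency = 64/80 = 4/5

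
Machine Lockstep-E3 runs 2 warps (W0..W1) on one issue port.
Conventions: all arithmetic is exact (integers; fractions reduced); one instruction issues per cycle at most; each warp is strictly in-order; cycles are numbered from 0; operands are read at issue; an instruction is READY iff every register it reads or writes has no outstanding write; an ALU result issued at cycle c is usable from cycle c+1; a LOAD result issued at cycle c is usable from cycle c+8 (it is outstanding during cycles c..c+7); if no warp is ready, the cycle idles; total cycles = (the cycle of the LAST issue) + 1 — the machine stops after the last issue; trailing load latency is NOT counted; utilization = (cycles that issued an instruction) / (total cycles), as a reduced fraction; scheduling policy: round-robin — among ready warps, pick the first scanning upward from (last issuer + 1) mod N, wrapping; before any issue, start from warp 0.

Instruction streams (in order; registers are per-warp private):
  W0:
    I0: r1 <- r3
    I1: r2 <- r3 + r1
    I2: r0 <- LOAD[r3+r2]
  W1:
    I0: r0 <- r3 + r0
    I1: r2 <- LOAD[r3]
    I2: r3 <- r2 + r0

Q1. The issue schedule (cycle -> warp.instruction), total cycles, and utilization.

cycle 0: W0.I0
cycle 1: W1.I0
cycle 2: W0.I1
cycle 3: W1.I1
cycle 4: W0.I2
cycle 5: idle
cycle 6: idle
cycle 7: idle
cycle 8: idle
cycle 9: idle
cycle 10: idle
cycle 11: W1.I2

Answer: 12 cycles, utilization 1/2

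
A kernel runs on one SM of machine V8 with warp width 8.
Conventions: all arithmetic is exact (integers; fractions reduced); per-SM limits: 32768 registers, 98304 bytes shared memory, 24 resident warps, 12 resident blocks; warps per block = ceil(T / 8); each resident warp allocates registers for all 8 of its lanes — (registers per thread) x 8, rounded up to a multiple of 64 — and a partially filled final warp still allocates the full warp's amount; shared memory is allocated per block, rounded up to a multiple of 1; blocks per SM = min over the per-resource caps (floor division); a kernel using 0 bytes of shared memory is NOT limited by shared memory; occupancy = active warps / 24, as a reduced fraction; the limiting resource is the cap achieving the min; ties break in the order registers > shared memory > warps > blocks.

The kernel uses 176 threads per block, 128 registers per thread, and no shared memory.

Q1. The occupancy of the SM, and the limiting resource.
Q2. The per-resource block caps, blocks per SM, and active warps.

Answer: occupancy 11/12, limited by registers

registers: 1 block
shared memory: no limit (kernel uses none)
warps: 1 block
blocks: 12 blocks

Answer: 1 block, 22 active warps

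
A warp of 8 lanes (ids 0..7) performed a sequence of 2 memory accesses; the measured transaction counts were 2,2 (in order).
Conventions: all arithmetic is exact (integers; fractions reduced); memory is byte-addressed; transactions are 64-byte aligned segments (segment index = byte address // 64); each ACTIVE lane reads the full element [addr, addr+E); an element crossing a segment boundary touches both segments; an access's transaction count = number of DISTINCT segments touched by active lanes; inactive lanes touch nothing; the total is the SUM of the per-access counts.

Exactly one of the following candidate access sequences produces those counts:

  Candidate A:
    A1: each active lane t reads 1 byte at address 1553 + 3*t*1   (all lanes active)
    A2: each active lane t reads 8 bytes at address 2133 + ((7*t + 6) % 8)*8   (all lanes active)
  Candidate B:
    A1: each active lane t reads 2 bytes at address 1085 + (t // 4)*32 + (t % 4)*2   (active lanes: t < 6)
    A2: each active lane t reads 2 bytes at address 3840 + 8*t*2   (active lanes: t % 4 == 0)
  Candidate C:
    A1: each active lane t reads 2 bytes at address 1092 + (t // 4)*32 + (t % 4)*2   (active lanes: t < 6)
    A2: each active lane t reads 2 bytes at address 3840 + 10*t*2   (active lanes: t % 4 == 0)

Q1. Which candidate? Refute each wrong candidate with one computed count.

A: A1 gives 1 transaction, not 2
C: A1 gives 1 transaction, not 2
B: all counts match (2,2)

Answer: B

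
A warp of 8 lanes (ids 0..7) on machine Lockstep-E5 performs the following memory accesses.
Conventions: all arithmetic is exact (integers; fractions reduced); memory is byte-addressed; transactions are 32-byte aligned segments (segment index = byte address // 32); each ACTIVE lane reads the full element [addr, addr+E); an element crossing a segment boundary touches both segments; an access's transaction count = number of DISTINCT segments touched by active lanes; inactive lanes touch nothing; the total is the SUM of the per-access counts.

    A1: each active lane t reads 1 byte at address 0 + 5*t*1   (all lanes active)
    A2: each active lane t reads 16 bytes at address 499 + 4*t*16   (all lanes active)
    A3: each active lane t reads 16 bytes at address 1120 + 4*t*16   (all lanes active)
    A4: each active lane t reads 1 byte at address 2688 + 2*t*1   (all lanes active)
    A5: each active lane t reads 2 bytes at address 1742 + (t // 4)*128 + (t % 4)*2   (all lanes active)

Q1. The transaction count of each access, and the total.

A1: 2 transactions
A2: 16 transactions
A3: 8 transactions
A4: 1 transaction
A5: 2 transactions

Answer: 2,16,8,1,2; total 29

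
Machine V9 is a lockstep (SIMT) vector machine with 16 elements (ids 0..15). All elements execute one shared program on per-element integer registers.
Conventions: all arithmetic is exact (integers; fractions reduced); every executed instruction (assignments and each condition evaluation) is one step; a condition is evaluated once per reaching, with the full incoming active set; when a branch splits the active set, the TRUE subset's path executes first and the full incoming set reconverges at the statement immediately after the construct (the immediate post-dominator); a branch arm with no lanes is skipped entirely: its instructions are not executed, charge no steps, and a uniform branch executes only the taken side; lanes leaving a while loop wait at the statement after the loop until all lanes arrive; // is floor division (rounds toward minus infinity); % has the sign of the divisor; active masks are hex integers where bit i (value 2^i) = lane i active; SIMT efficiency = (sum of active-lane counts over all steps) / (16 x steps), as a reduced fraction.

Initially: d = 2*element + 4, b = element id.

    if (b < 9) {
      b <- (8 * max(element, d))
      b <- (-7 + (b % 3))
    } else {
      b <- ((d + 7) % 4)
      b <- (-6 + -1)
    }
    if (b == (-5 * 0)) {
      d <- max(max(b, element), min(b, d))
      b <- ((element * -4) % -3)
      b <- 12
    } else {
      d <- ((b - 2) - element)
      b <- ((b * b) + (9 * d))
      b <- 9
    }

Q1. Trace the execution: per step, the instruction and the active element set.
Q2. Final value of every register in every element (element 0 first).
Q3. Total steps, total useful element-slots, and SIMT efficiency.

step 0: eval (b < 9)                 0xffff
step 1: b <- (8 * max(element, d))   0x01ff
step 2: b <- (-7 + (b % 3))          0x01ff
step 3: b <- ((d + 7) % 4)           0xfe00
step 4: b <- (-6 + -1)               0xfe00
step 5: eval (b == (-5 * 0))         0xffff
step 6: d <- ((b - 2) - element)     0xffff
step 7: b <- ((b * b) + (9 * d))     0xffff
step 8: b <- 9                       0xffff

Answer: 9 steps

d: -7,-10,-10,-10,-13,-13,-13,-16,-16,-18,-19,-20,-21,-22,-23,-24
b: 9,9,9,9,9,9,9,9,9,9,9,9,9,9,9,9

steps = 9; useful = 112; efficiency = 112/144 = 7/9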